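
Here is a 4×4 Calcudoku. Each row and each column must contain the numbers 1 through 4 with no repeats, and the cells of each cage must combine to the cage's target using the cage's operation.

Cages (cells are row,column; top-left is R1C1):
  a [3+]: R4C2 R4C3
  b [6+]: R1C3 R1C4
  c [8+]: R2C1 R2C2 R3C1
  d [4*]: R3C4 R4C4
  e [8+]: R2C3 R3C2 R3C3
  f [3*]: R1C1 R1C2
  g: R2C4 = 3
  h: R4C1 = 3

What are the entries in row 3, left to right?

2 4 3 1

G is a freebie, leaving R2C4 = 3.
H is a freebie, so R4C1 = 3.
Column 1 already has 3, leaving R1C1 = 1.
The two cells of cage f must have product 3, so R1C2 = 3.
The 3 cells of cage c must have sum 8, so R2C1 = 4.
Cage c has sum 8, so R2C2 = 2.
2 is placed in row 2, so R2C3 = 1.
The 3 cells of cage c must have sum 8, leaving R3C1 = 2.
Column 2 now contains 2; hence R4C2 = 1.
1 is placed in column 3, so R4C3 = 2.
Row 4 now contains 1; hence R4C4 = 4.
2 is placed in column 3; hence R1C3 = 4.
Column 4 now contains 4, which forces R1C4 = 2.
Column 2 already has 1; hence R3C2 = 4.
Cage e needs sum 8, which forces R3C3 = 3.
Column 4 now contains 4, so R3C4 = 1.
Filled in: 1 3 4 2 / 4 2 1 3 / 2 4 3 1 / 3 1 2 4.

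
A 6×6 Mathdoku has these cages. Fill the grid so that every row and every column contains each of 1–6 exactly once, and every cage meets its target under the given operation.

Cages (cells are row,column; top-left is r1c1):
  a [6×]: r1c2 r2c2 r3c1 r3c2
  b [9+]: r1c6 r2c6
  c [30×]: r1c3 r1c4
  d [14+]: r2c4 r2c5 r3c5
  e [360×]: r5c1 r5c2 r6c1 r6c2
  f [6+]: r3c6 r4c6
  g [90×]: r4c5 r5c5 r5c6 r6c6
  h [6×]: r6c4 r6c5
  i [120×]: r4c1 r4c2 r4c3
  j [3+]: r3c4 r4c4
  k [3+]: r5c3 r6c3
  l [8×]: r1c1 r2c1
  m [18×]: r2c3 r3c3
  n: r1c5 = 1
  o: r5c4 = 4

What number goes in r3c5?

N is a freebie, so r1c5 = 1.
The 4 cells of cage a must have product 6, so r3c1 = 1.
1 is placed in row 3; hence r3c4 = 2.
Column 4 now contains 2, which forces r4c4 = 1.
Cage o is given, which forces r5c4 = 4.
Cage a needs product 6, so r1c2 = 2.
The 4 cells of cage a must have product 6, leaving r2c2 = 1.
2 is placed in row 3; hence r3c2 = 3.
Row 3 already has 3; hence r3c3 = 6.
Row 3 already has 6, which forces r3c5 = 5.
Cage f needs two cells with sum 6, leaving r3c6 = 4.
Cage f needs two cells with sum 6; hence r4c6 = 2.
Cage h needs two cells with product 6, which forces r6c4 = 3.
The two cells of cage h must have product 6, which forces r6c5 = 2.
2 is placed in row 1, so r1c1 = 4.
Column 3 now contains 6; hence r1c3 = 5.
Cage c's pair has product 30; hence r1c4 = 6.
6 is placed in row 1, so r1c6 = 3.
Cage l needs two cells with product 8; hence r2c1 = 2.
Column 3 now contains 6, which forces r2c3 = 3.
Column 4 now contains 6, leaving r2c4 = 5.
Row 2 already has 3; hence r2c5 = 4.
Column 6 now contains 3, so r2c6 = 6.
Column 3 already has 5, leaving r4c3 = 4.
Column 1 now contains 2, leaving r5c1 = 3.
The two cells of cage k must have sum 3, so r5c3 = 2.
3 is placed in row 5, so r5c5 = 6.
2 is placed in row 6, so r6c3 = 1.
Row 6 already has 1, which forces r6c6 = 5.
Column 5 already has 6, which forces r4c5 = 3.
Row 5 now contains 6; hence r5c2 = 5.
Column 6 already has 5, so r5c6 = 1.
Row 6 now contains 5; hence r6c1 = 6.
The 4 cells of cage e must have product 360, so r6c2 = 4.
6 is placed in column 1; hence r4c1 = 5.
Column 2 now contains 5, leaving r4c2 = 6.
The full grid is 4 2 5 6 1 3 / 2 1 3 5 4 6 / 1 3 6 2 5 4 / 5 6 4 1 3 2 / 3 5 2 4 6 1 / 6 4 1 3 2 5.

5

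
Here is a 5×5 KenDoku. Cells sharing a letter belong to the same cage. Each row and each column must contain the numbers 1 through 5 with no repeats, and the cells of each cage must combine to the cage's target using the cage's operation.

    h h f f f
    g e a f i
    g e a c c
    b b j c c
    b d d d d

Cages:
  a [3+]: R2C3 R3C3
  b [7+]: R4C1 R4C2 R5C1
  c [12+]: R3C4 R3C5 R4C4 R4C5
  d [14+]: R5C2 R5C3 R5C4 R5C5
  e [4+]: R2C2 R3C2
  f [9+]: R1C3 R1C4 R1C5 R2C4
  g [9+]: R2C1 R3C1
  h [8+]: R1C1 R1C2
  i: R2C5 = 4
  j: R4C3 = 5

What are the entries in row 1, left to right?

3 5 4 1 2

Cage i is given, so R2C5 = 4.
Cage j is given, which forces R4C3 = 5.
Row 2 now contains 4, which forces R2C1 = 5.
The two cells of cage g must have sum 9, so R3C1 = 4.
5 is placed in column 1, so R1C1 = 3.
The two cells of cage h must have sum 8, leaving R1C2 = 5.
Cage f needs sum 9, so R2C4 = 2.
Cage b has sum 7, which forces R4C2 = 4.
2 is placed in row 2; hence R2C3 = 1.
Cage a's pair has sum 3, so R3C3 = 2.
Column 3 now contains 2, so R1C3 = 4.
Cage f needs sum 9, which forces R1C4 = 1.
The 4 cells of cage f must have sum 9; hence R1C5 = 2.
Row 2 already has 1, which forces R2C2 = 3.
The two cells of cage e must have sum 4, which forces R3C2 = 1.
Column 4 now contains 1, which forces R4C4 = 3.
Row 4 already has 3, leaving R4C5 = 1.
Column 2 already has 3, which forces R5C2 = 2.
Column 3 already has 4, which forces R5C3 = 3.
Row 5 already has 3, which forces R5C5 = 5.
3 is placed in column 4; hence R3C4 = 5.
5 is placed in column 5, so R3C5 = 3.
Row 4 already has 1; hence R4C1 = 2.
Row 5 now contains 2, so R5C1 = 1.
Row 5 now contains 5; hence R5C4 = 4.
Completed grid: 3 5 4 1 2 / 5 3 1 2 4 / 4 1 2 5 3 / 2 4 5 3 1 / 1 2 3 4 5.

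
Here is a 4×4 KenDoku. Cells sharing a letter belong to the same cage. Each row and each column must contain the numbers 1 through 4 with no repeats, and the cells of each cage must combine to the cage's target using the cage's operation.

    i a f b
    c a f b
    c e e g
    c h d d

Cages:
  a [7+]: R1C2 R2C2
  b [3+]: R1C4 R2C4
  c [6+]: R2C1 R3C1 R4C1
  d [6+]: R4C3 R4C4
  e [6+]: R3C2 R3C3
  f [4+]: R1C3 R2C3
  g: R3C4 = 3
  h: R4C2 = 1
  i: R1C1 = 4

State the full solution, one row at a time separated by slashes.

Cage i is given, leaving R1C1 = 4.
4 is placed in row 1; hence R1C2 = 3.
3 is placed in row 1, leaving R1C3 = 1.
Row 1 now contains 1; hence R1C4 = 2.
Column 2 already has 3; hence R2C2 = 4.
1 is placed in column 3; hence R2C3 = 3.
2 is placed in column 4; hence R2C4 = 1.
Column 2 already has 4, so R3C2 = 2.
Row 3 already has 2; hence R3C3 = 4.
G is a freebie, so R3C4 = 3.
Cage h is given, which forces R4C2 = 1.
4 is placed in column 3; hence R4C3 = 2.
2 is placed in column 4; hence R4C4 = 4.
Row 2 now contains 1, so R2C1 = 2.
3 is placed in row 3, leaving R3C1 = 1.
Row 4 now contains 2, which forces R4C1 = 3.

4 3 1 2 / 2 4 3 1 / 1 2 4 3 / 3 1 2 4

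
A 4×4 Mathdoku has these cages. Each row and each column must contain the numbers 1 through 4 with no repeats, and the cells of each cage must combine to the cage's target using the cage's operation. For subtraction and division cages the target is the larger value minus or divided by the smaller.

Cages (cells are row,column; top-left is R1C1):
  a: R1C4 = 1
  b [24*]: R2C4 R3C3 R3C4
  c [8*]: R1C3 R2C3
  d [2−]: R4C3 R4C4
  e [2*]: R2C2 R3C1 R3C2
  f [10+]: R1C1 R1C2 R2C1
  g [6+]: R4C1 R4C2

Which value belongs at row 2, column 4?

2

Cage a is a single given cell, leaving R1C4 = 1.
The 3 cells of cage e must have product 2, leaving R2C2 = 1.
Cage e needs product 2; hence R3C1 = 1.
The 3 cells of cage e must have product 2, which forces R3C2 = 2.
Column 2 now contains 2, which forces R4C2 = 4.
The 3 cells of cage f must have sum 10, so R1C1 = 4.
Column 2 now contains 4, leaving R1C2 = 3.
Row 1 already has 4, which forces R1C3 = 2.
The 3 cells of cage f must have sum 10, leaving R2C1 = 3.
Column 3 now contains 2, leaving R2C3 = 4.
Cage b needs product 24; hence R2C4 = 2.
Column 3 now contains 4, so R3C3 = 3.
Row 3 already has 3, which forces R3C4 = 4.
Row 4 now contains 4, so R4C1 = 2.
Cage d needs two cells with difference 2, leaving R4C3 = 1.
The two cells of cage d must have difference 2; hence R4C4 = 3.
Filled in: 4 3 2 1 / 3 1 4 2 / 1 2 3 4 / 2 4 1 3.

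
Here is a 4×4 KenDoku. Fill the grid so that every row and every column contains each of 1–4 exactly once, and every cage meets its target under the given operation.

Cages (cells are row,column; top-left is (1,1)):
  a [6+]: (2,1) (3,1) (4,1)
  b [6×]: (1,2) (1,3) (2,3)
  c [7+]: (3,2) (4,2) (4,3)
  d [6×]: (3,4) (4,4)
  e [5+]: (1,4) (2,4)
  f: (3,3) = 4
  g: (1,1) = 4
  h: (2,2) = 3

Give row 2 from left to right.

2 3 1 4

G is a freebie, which forces (1,1) = 4.
Cage h is a single given cell, leaving (2,2) = 3.
Cage f is a single given cell, which forces (3,3) = 4.
Cage b has product 6, leaving (1,3) = 3.
Row 1 already has 3, so (1,4) = 1.
Cage c has sum 7, leaving (4,2) = 4.
Row 1 already has 1, leaving (1,2) = 2.
Cage b needs product 6, leaving (2,3) = 1.
Cage e needs two cells with sum 5, so (2,4) = 4.
Column 2 already has 2, so (3,2) = 1.
1 is placed in column 3, so (4,3) = 2.
Row 4 already has 2; hence (4,4) = 3.
1 is placed in row 2; hence (2,1) = 2.
The 3 cells of cage a must have sum 6, which forces (3,1) = 3.
Column 4 now contains 3; hence (3,4) = 2.
3 is placed in row 4; hence (4,1) = 1.
Completed grid: 4 2 3 1 / 2 3 1 4 / 3 1 4 2 / 1 4 2 3.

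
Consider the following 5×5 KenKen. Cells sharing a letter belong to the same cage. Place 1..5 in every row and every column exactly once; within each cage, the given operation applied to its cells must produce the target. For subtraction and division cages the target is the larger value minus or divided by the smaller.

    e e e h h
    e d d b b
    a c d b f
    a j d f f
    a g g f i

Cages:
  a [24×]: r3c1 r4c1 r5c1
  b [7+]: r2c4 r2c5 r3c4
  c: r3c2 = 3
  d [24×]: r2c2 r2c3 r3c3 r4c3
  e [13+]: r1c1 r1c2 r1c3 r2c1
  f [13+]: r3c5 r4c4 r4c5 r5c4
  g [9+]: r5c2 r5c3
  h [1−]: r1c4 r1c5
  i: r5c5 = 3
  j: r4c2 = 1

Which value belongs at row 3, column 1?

Cage c is a single given cell, which forces r3c2 = 3.
Cage j is a single given cell, which forces r4c2 = 1.
Cage i is a single given cell, leaving r5c5 = 3.
Cage a needs product 24, so r4c1 = 3.
Cage d needs product 24, leaving r2c3 = 3.
The 4 cells of cage d must have product 24, leaving r3c3 = 1.
The only place for 3 in row 1 is r1c4.
In row 1, 1 can only go at r1c1, so r1c1 = 1.
The 4 cells of cage e must have sum 13, which forces r2c1 = 5.
Row 1 needs a 4, and only r1c5 is open for it.
In row 3, 5 can only go at r3c5, so r3c5 = 5.
Column 5 now contains 5, so r4c5 = 2.
Cage d needs product 24, so r2c2 = 2.
2 is placed in row 2, which forces r2c4 = 4.
2 is placed in column 5, so r2c5 = 1.
4 is placed in column 4; hence r3c4 = 2.
Row 4 now contains 2, leaving r4c3 = 4.
4 is placed in column 4, so r4c4 = 5.
Column 3 already has 4; hence r5c3 = 5.
2 is placed in column 4, so r5c4 = 1.
2 is placed in column 2, so r1c2 = 5.
Column 3 already has 5, so r1c3 = 2.
2 is placed in row 3, which forces r3c1 = 4.
Cage a needs product 24; hence r5c1 = 2.
Row 5 now contains 5; hence r5c2 = 4.
The full grid is 1 5 2 3 4 / 5 2 3 4 1 / 4 3 1 2 5 / 3 1 4 5 2 / 2 4 5 1 3.

4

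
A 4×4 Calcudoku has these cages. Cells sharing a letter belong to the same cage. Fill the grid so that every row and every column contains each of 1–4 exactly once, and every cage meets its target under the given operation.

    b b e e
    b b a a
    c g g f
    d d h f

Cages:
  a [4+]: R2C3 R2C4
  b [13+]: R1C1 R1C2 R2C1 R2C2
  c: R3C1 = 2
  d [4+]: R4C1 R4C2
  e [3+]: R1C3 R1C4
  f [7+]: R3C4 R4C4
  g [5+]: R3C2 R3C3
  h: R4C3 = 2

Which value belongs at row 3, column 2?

Cage c is a single given cell, so R3C1 = 2.
H is a freebie; hence R4C3 = 2.
2 is placed in column 3, so R1C3 = 1.
The two cells of cage e must have sum 3, so R1C4 = 2.
Column 3 already has 1; hence R2C3 = 3.
3 is placed in row 2; hence R2C4 = 1.
Column 3 already has 1, so R3C3 = 4.
4 is placed in row 3, which forces R3C4 = 3.
3 is placed in column 4, which forces R4C4 = 4.
The 4 cells of cage b must have sum 13, which forces R1C1 = 3.
2 is placed in row 1; hence R1C2 = 4.
3 is placed in row 2, leaving R2C1 = 4.
Cage b needs sum 13; hence R2C2 = 2.
4 is placed in row 3; hence R3C2 = 1.
3 is placed in column 1; hence R4C1 = 1.
1 is placed in column 2, leaving R4C2 = 3.
Filled in: 3 4 1 2 / 4 2 3 1 / 2 1 4 3 / 1 3 2 4.

1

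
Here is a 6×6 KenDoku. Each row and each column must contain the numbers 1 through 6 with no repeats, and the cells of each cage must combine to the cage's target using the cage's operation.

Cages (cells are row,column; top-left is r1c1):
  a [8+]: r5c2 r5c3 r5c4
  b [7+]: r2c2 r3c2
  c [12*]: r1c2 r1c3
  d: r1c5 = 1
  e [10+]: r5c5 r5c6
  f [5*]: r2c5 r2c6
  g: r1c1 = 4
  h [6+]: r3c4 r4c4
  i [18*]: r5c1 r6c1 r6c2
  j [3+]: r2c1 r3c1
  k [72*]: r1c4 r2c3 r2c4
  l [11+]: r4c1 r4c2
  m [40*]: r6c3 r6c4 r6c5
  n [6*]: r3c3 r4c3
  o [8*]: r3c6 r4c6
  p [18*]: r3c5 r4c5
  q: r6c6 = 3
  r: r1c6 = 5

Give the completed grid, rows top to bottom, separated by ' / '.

4 2 6 3 1 5 / 2 3 4 6 5 1 / 1 4 3 5 6 2 / 5 6 2 1 3 4 / 3 5 1 2 4 6 / 6 1 5 4 2 3

Cage g is a single given cell, which forces r1c1 = 4.
Cage d is a single given cell, leaving r1c5 = 1.
Cage r is a single given cell, leaving r1c6 = 5.
Column 5 already has 1; hence r2c5 = 5.
Column 6 already has 5, which forces r2c6 = 1.
Cage q is given; hence r6c6 = 3.
Row 2 already has 1; hence r2c1 = 2.
Cage j needs two cells with sum 3, so r3c1 = 1.
Cage i has product 18, which forces r5c1 = 3.
Column 1 now contains 1, leaving r6c1 = 6.
Row 6 already has 6, leaving r6c2 = 1.
6 is placed in column 1, so r4c1 = 5.
The two cells of cage l must have sum 11, so r4c2 = 6.
Row 4 already has 6, so r4c5 = 3.
6 is placed in column 2; hence r1c2 = 2.
The two cells of cage c must have product 12; hence r1c3 = 6.
Row 1 now contains 6; hence r1c4 = 3.
6 is placed in column 3, leaving r3c3 = 3.
Column 5 already has 3, leaving r3c5 = 6.
2 is placed in column 2; hence r5c2 = 5.
6 is placed in column 5, so r5c5 = 4.
Row 5 now contains 4, so r5c6 = 6.
4 is placed in column 5, leaving r6c5 = 2.
Cage b's pair has sum 7, which forces r2c2 = 3.
Column 3 now contains 3, which forces r2c3 = 4.
The 3 cells of cage k must have product 72, leaving r2c4 = 6.
3 is placed in row 3, which forces r3c2 = 4.
4 is placed in row 3, so r3c6 = 2.
Cage n's pair has product 6; hence r4c3 = 2.
Column 6 already has 2; hence r4c6 = 4.
Column 3 already has 2, so r5c3 = 1.
1 is placed in row 5; hence r5c4 = 2.
Column 3 already has 4, leaving r6c3 = 5.
5 is placed in row 6, so r6c4 = 4.
2 is placed in row 3, leaving r3c4 = 5.
Row 4 now contains 4; hence r4c4 = 1.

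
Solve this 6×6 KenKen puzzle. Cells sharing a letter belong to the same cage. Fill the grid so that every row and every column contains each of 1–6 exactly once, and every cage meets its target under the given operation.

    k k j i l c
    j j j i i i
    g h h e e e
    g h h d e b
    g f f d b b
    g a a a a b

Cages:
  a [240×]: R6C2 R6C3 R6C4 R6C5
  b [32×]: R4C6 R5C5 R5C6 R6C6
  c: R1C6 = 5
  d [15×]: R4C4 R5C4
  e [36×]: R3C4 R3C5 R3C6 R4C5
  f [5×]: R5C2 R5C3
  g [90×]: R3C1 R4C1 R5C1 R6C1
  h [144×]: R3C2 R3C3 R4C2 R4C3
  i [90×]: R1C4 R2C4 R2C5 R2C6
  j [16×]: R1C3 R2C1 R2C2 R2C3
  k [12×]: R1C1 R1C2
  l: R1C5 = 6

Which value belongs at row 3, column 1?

Cage j needs product 16, which forces R1C3 = 2.
Cage l is a single given cell, which forces R1C5 = 6.
C is a freebie; hence R1C6 = 5.
Cage b needs product 32; hence R5C5 = 4.
Row 1 needs a 1, and only R1C4 is open for it.
The only place for 5 in row 3 is R3C1.
The only place for 5 in row 4 is R4C4.
Cage i needs product 90, which forces R2C5 = 5.
5 is placed in column 4; hence R5C4 = 3.
Column 5 already has 5, leaving R6C5 = 2.
Column 4 now contains 3; hence R2C4 = 6.
The 4 cells of cage i must have product 90, leaving R2C6 = 3.
6 is placed in column 4, leaving R6C4 = 4.
Row 6 already has 4, leaving R6C6 = 1.
Column 4 now contains 4, which forces R3C4 = 2.
Cage e needs product 36, which forces R3C6 = 6.
Cage b needs product 32, which forces R4C6 = 4.
Column 6 now contains 1; hence R5C6 = 2.
Cage h needs product 144, which forces R4C2 = 2.
Cage h has product 144; hence R4C3 = 6.
6 is placed in column 3, which forces R6C3 = 5.
Cage j needs product 16; hence R2C1 = 2.
The two cells of cage f must have product 5, leaving R5C2 = 5.
Column 3 now contains 5; hence R5C3 = 1.
Row 6 already has 5; hence R6C2 = 6.
The 4 cells of cage j must have product 16, leaving R2C2 = 1.
1 is placed in column 3, leaving R2C3 = 4.
Column 3 already has 4; hence R3C3 = 3.
3 is placed in row 3, leaving R3C5 = 1.
Cage g needs product 90, so R4C1 = 1.
Column 5 now contains 1; hence R4C5 = 3.
Row 5 already has 1; hence R5C1 = 6.
Row 6 now contains 6, leaving R6C1 = 3.
3 is placed in column 1, which forces R1C1 = 4.
Cage k's pair has product 12, leaving R1C2 = 3.
3 is placed in row 3, so R3C2 = 4.
The full grid is 4 3 2 1 6 5 / 2 1 4 6 5 3 / 5 4 3 2 1 6 / 1 2 6 5 3 4 / 6 5 1 3 4 2 / 3 6 5 4 2 1.

5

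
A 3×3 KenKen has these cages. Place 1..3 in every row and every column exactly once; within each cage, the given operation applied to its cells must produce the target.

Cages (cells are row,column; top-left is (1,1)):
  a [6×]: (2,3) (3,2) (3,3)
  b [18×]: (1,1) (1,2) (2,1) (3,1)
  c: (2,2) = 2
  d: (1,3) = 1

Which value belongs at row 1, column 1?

2

Cage b has product 18, so (1,2) = 3.
D is a freebie; hence (1,3) = 1.
Cage c is a single given cell; hence (2,2) = 2.
2 is placed in row 2, so (2,3) = 3.
Column 2 now contains 2, so (3,2) = 1.
3 is placed in column 3, so (3,3) = 2.
Row 1 already has 1, leaving (1,1) = 2.
Row 2 now contains 3; hence (2,1) = 1.
Row 3 now contains 2, so (3,1) = 3.
Filled in: 2 3 1 / 1 2 3 / 3 1 2.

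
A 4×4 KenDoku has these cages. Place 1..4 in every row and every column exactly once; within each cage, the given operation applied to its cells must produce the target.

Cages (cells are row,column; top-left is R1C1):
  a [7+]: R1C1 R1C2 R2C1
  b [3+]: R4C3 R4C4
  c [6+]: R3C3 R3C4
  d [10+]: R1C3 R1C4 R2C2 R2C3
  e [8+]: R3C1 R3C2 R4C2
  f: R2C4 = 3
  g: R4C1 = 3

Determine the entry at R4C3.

2

F is a freebie, which forces R2C4 = 3.
Cage g is a single given cell; hence R4C1 = 3.
The only place for 3 in row 1 is R1C3.
Row 3 needs a 1, and only R3C1 is open for it.
Cage a needs sum 7, which forces R1C2 = 1.
The 3 cells of cage e must have sum 8; hence R3C2 = 3.
The 3 cells of cage e must have sum 8, so R4C2 = 4.
The 4 cells of cage d must have sum 10, so R1C4 = 4.
4 is placed in column 2, which forces R2C2 = 2.
Cage d has sum 10, so R2C3 = 1.
Column 4 now contains 4; hence R3C4 = 2.
1 is placed in column 3; hence R4C3 = 2.
2 is placed in column 4; hence R4C4 = 1.
Row 1 already has 4, leaving R1C1 = 2.
Row 2 already has 2, which forces R2C1 = 4.
Row 3 now contains 2, so R3C3 = 4.
The full grid is 2 1 3 4 / 4 2 1 3 / 1 3 4 2 / 3 4 2 1.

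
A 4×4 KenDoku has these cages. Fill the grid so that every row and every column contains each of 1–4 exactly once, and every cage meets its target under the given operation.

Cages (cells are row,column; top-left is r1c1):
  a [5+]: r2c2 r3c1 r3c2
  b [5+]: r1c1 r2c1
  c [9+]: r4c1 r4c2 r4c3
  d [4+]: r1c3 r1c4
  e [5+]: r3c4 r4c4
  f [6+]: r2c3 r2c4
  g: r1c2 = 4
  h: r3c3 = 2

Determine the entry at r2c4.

Cage g is a single given cell, so r1c2 = 4.
Cage h is given, leaving r3c3 = 2.
Cage a has sum 5, so r2c2 = 1.
Column 3 now contains 2; hence r2c3 = 4.
Cage f needs two cells with sum 6, so r2c4 = 2.
2 is placed in row 3, which forces r3c1 = 1.
Cage a needs sum 5, leaving r3c2 = 3.
3 is placed in row 3; hence r3c4 = 4.
Column 2 already has 3, so r4c2 = 2.
4 is placed in column 3, leaving r4c3 = 3.
Column 4 now contains 4, so r4c4 = 1.
The two cells of cage b must have sum 5, so r1c1 = 2.
Column 3 already has 3, which forces r1c3 = 1.
Column 4 now contains 1, which forces r1c4 = 3.
2 is placed in row 2, leaving r2c1 = 3.
Row 4 already has 3, so r4c1 = 4.
Filled in: 2 4 1 3 / 3 1 4 2 / 1 3 2 4 / 4 2 3 1.

2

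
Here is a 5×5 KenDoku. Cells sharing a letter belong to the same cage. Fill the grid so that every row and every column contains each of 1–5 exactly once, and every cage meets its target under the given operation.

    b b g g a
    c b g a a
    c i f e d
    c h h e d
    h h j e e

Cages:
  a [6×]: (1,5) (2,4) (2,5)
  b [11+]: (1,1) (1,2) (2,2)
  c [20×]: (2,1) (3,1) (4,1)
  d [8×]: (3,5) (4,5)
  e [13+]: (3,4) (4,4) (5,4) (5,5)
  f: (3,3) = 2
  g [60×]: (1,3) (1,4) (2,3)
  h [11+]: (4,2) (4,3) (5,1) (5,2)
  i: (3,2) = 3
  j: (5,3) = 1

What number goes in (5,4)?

4

I is a freebie, so (3,2) = 3.
Cage f is a single given cell, which forces (3,3) = 2.
Row 3 already has 2, which forces (3,5) = 4.
Column 5 already has 4, which forces (4,5) = 2.
J is a freebie, leaving (5,3) = 1.
Cage a has product 6, so (2,4) = 2.
Cage h has sum 11, leaving (4,2) = 1.
The 4 cells of cage e must have sum 13, so (3,4) = 1.
The 3 cells of cage c must have product 20, which forces (2,1) = 1.
1 is placed in row 2; hence (2,5) = 3.
1 is placed in row 3, leaving (3,1) = 5.
Cage c needs product 20, which forces (4,1) = 4.
Column 5 now contains 3, which forces (5,5) = 5.
Column 1 now contains 4, which forces (1,1) = 2.
Column 5 now contains 3; hence (1,5) = 1.
Cage e has sum 13, so (4,4) = 3.
The 4 cells of cage h must have sum 11, so (5,1) = 3.
The 4 cells of cage e must have sum 13, so (5,4) = 4.
Cage g has product 60; hence (1,3) = 3.
Column 4 already has 4, which forces (1,4) = 5.
Cage g needs product 60, so (2,3) = 4.
3 is placed in row 4, which forces (4,3) = 5.
Row 5 already has 4, leaving (5,2) = 2.
5 is placed in row 1; hence (1,2) = 4.
4 is placed in row 2; hence (2,2) = 5.
Completed grid: 2 4 3 5 1 / 1 5 4 2 3 / 5 3 2 1 4 / 4 1 5 3 2 / 3 2 1 4 5.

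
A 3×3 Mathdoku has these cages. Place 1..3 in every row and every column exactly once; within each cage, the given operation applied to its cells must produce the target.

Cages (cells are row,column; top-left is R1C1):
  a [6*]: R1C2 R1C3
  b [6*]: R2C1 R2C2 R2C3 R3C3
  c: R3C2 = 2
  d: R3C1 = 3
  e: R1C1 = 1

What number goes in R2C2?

E is a freebie, leaving R1C1 = 1.
Cage d is a single given cell, which forces R3C1 = 3.
Cage c is given, so R3C2 = 2.
The 4 cells of cage b must have product 6, which forces R3C3 = 1.
Column 2 already has 2, so R1C2 = 3.
Cage a needs two cells with product 6; hence R1C3 = 2.
Column 1 now contains 3, which forces R2C1 = 2.
Cage b has product 6; hence R2C2 = 1.
Cage b needs product 6; hence R2C3 = 3.
The full grid is 1 3 2 / 2 1 3 / 3 2 1.

1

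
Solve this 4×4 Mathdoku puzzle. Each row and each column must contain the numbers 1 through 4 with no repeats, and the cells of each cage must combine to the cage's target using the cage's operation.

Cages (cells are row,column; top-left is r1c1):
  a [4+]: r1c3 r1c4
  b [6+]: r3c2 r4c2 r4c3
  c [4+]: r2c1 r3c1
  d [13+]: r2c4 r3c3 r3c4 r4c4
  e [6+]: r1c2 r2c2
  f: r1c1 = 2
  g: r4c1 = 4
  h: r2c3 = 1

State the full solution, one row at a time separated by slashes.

2 4 3 1 / 3 2 1 4 / 1 3 4 2 / 4 1 2 3

Cage f is a single given cell, so r1c1 = 2.
2 is placed in row 1, so r1c2 = 4.
Column 2 now contains 4, which forces r2c2 = 2.
Cage h is a single given cell, leaving r2c3 = 1.
Cage d needs sum 13, which forces r3c3 = 4.
Cage g is given, so r4c1 = 4.
Column 3 now contains 1; hence r1c3 = 3.
Cage a needs two cells with sum 4, which forces r1c4 = 1.
1 is placed in row 2, leaving r2c1 = 3.
Cage d needs sum 13, so r2c4 = 4.
Cage c's pair has sum 4, which forces r3c1 = 1.
1 is placed in row 3, which forces r3c2 = 3.
3 is placed in row 3, which forces r3c4 = 2.
Column 2 already has 3; hence r4c2 = 1.
Cage b has sum 6, leaving r4c3 = 2.
Column 4 already has 2, which forces r4c4 = 3.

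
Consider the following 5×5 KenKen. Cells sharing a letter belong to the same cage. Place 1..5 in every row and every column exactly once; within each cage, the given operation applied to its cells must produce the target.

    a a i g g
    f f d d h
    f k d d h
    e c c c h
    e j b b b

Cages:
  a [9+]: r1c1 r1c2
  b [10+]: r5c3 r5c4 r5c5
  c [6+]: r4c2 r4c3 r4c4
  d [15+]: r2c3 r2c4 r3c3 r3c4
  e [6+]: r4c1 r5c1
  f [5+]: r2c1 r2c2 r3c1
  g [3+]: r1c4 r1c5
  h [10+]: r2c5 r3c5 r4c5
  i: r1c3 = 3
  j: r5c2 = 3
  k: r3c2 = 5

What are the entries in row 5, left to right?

2 3 5 1 4

Cage i is given, so r1c3 = 3.
Cage k is given; hence r3c2 = 5.
Cage j is a single given cell, which forces r5c2 = 3.
Cage a needs two cells with sum 9; hence r1c1 = 5.
Column 2 already has 5; hence r1c2 = 4.
The 3 cells of cage c must have sum 6, leaving r4c4 = 3.
The only place for 3 in row 3 is r3c5.
In row 2, 3 can only go at r2c1, so r2c1 = 3.
The 3 cells of cage f must have sum 5, which forces r2c2 = 1.
Cage f has sum 5, leaving r3c1 = 1.
Column 2 now contains 1, which forces r4c2 = 2.
Row 4 now contains 2; hence r4c3 = 1.
Row 4 now contains 2; hence r4c5 = 5.
5 is placed in column 5, which forces r2c5 = 2.
Row 4 now contains 2, which forces r4c1 = 4.
The two cells of cage e must have sum 6, so r5c1 = 2.
Cage g's pair has sum 3, leaving r1c4 = 2.
Column 5 already has 2; hence r1c5 = 1.
Column 4 now contains 2; hence r3c4 = 4.
1 is placed in column 5; hence r5c5 = 4.
The 4 cells of cage d must have sum 15, which forces r2c3 = 4.
Column 4 now contains 4, so r2c4 = 5.
4 is placed in row 3; hence r3c3 = 2.
Row 5 already has 4, which forces r5c3 = 5.
Cage b has sum 10; hence r5c4 = 1.
Completed grid: 5 4 3 2 1 / 3 1 4 5 2 / 1 5 2 4 3 / 4 2 1 3 5 / 2 3 5 1 4.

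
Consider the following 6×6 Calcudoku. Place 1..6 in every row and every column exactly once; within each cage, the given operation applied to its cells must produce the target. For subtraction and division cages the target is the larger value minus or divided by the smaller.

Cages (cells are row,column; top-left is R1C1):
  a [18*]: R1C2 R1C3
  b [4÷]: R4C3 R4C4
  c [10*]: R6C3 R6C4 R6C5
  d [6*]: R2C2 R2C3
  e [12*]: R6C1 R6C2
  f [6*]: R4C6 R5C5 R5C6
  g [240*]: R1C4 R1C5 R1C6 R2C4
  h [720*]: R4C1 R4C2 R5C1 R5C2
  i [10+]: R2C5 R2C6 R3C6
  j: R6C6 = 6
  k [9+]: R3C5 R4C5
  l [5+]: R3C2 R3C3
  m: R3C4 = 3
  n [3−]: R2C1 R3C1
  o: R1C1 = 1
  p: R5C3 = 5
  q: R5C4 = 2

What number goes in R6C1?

3

Cage o is given, so R1C1 = 1.
Cage m is a single given cell, which forces R3C4 = 3.
Cage p is a single given cell, so R5C3 = 5.
Cage q is given, so R5C4 = 2.
Cage j is given, leaving R6C6 = 6.
Cage f needs product 6, leaving R4C6 = 2.
Row 1 needs a 2, and only R1C5 is open for it.
The 3 cells of cage c must have product 10, which forces R6C3 = 2.
In row 3, 2 can only go at R3C1, so R3C1 = 2.
Cage n's pair has difference 3, so R2C1 = 5.
Column 1 now contains 5, which forces R4C1 = 6.
Row 4 already has 6, so R4C2 = 5.
Column 1 already has 6, which forces R5C1 = 4.
4 is placed in row 5, which forces R5C2 = 6.
Column 1 now contains 4, which forces R6C1 = 3.
3 is placed in row 6; hence R6C2 = 4.
Column 2 already has 6, so R1C2 = 3.
The two cells of cage a must have product 18, so R1C3 = 6.
Column 3 now contains 6; hence R2C3 = 3.
Column 2 now contains 4, leaving R3C2 = 1.
Cage l's pair has sum 5, so R3C3 = 4.
Row 3 already has 1, so R3C6 = 5.
Column 3 now contains 4; hence R4C3 = 1.
Row 4 now contains 1, leaving R4C4 = 4.
4 is placed in row 4, so R4C5 = 3.
Column 5 now contains 3, leaving R5C5 = 1.
Row 5 now contains 1, so R5C6 = 3.
Column 5 already has 1, leaving R6C5 = 5.
Column 4 now contains 4, so R1C4 = 5.
5 is placed in column 6, which forces R1C6 = 4.
Column 2 already has 1, so R2C2 = 2.
Column 4 now contains 4, leaving R2C4 = 6.
The 3 cells of cage i must have sum 10, leaving R2C5 = 4.
Cage i has sum 10, leaving R2C6 = 1.
5 is placed in row 3, leaving R3C5 = 6.
Row 6 already has 5; hence R6C4 = 1.
Filled in: 1 3 6 5 2 4 / 5 2 3 6 4 1 / 2 1 4 3 6 5 / 6 5 1 4 3 2 / 4 6 5 2 1 3 / 3 4 2 1 5 6.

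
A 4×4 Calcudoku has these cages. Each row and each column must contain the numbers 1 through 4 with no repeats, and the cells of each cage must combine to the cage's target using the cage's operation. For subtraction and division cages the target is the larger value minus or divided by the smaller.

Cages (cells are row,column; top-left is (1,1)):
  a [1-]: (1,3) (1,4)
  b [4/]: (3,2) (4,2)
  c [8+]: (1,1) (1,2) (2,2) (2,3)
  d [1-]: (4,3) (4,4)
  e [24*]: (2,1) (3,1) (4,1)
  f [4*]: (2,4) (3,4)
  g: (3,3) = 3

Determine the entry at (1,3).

4

Cage g is a single given cell; hence (3,3) = 3.
The only place for 2 in row 3 is (3,1).
The only place for 1 in column 1 is (1,1).
The two cells of cage a must have difference 1; hence (1,4) = 3.
Row 4 needs a 3, and only (4,1) is open for it.
3 is placed in column 1; hence (2,1) = 4.
4 is placed in row 2, which forces (2,4) = 1.
1 is placed in column 4, so (3,4) = 4.
1 is placed in column 4, which forces (4,4) = 2.
Cage c has sum 8, so (1,2) = 2.
2 is placed in row 1, leaving (1,3) = 4.
Cage c needs sum 8, so (2,2) = 3.
1 is placed in row 2, which forces (2,3) = 2.
Row 3 already has 4, leaving (3,2) = 1.
Cage b needs two cells with quotient 4, which forces (4,2) = 4.
Row 4 already has 2, leaving (4,3) = 1.
The full grid is 1 2 4 3 / 4 3 2 1 / 2 1 3 4 / 3 4 1 2.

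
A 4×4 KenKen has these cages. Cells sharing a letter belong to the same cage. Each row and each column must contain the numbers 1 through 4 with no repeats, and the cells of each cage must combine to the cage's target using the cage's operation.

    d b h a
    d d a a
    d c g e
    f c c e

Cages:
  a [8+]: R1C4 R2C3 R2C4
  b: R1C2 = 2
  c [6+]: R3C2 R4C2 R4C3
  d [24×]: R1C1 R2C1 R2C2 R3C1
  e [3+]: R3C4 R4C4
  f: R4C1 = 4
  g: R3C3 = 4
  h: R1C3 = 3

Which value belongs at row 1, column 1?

B is a freebie, so R1C2 = 2.
Cage h is a single given cell, so R1C3 = 3.
Cage g is given; hence R3C3 = 4.
Cage f is given, which forces R4C1 = 4.
Column 1 now contains 4, leaving R1C1 = 1.
The 3 cells of cage a must have sum 8, leaving R1C4 = 4.
Cage d needs product 24, which forces R2C2 = 4.
Cage a needs sum 8, leaving R2C3 = 1.
Cage a has sum 8, which forces R2C4 = 3.
The 3 cells of cage c must have sum 6; hence R4C3 = 2.
2 is placed in row 4, which forces R4C4 = 1.
3 is placed in row 2, leaving R2C1 = 2.
The 4 cells of cage d must have product 24; hence R3C1 = 3.
Cage c has sum 6, leaving R3C2 = 1.
Column 4 already has 1, which forces R3C4 = 2.
1 is placed in row 4, which forces R4C2 = 3.
The full grid is 1 2 3 4 / 2 4 1 3 / 3 1 4 2 / 4 3 2 1.

1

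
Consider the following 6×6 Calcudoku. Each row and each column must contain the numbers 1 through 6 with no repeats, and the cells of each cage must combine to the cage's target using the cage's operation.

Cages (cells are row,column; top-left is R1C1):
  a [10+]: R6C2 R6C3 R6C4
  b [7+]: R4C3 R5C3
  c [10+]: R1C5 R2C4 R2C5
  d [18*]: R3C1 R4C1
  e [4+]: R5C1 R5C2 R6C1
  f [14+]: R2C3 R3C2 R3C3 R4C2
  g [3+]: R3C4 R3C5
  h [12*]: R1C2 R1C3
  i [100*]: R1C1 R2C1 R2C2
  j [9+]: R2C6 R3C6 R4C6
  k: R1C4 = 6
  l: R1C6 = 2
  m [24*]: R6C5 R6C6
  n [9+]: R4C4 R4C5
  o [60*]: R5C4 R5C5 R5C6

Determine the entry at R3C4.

1

Cage i has product 100, leaving R1C1 = 5.
K is a freebie; hence R1C4 = 6.
L is a freebie, which forces R1C6 = 2.
Cage i needs product 100; hence R2C1 = 4.
The 3 cells of cage i must have product 100, which forces R2C2 = 5.
Cage e needs sum 4; hence R5C1 = 2.
Cage e needs sum 4; hence R5C2 = 1.
Cage e needs sum 4, leaving R6C1 = 1.
The 3 cells of cage c must have sum 10, leaving R2C5 = 6.
Column 5 now contains 6; hence R6C5 = 4.
4 is placed in row 6, so R6C6 = 6.
The two cells of cage n must have sum 9, leaving R4C4 = 4.
4 is placed in column 5; hence R4C5 = 5.
Column 5 now contains 5; hence R5C5 = 3.
3 is placed in column 5, which forces R1C5 = 1.
The 3 cells of cage c must have sum 10; hence R2C4 = 3.
3 is placed in row 2, leaving R2C6 = 1.
Column 5 already has 1, leaving R3C5 = 2.
Cage j has sum 9, leaving R3C6 = 5.
1 is placed in column 6, so R4C6 = 3.
Row 5 now contains 3, leaving R5C4 = 5.
Cage o has product 60; hence R5C6 = 4.
Column 4 now contains 5; hence R6C4 = 2.
Row 2 already has 1, so R2C3 = 2.
Cage d needs two cells with product 18, leaving R3C1 = 3.
Row 3 already has 2; hence R3C4 = 1.
Row 4 now contains 3, which forces R4C1 = 6.
Cage f has sum 14; hence R4C2 = 2.
The two cells of cage b must have sum 7, so R4C3 = 1.
4 is placed in row 5; hence R5C3 = 6.
Row 6 already has 2, which forces R6C2 = 3.
Cage a needs sum 10; hence R6C3 = 5.
3 is placed in column 2, leaving R1C2 = 4.
Cage h's pair has product 12, which forces R1C3 = 3.
The 4 cells of cage f must have sum 14, leaving R3C2 = 6.
Column 3 already has 6, which forces R3C3 = 4.
The full grid is 5 4 3 6 1 2 / 4 5 2 3 6 1 / 3 6 4 1 2 5 / 6 2 1 4 5 3 / 2 1 6 5 3 4 / 1 3 5 2 4 6.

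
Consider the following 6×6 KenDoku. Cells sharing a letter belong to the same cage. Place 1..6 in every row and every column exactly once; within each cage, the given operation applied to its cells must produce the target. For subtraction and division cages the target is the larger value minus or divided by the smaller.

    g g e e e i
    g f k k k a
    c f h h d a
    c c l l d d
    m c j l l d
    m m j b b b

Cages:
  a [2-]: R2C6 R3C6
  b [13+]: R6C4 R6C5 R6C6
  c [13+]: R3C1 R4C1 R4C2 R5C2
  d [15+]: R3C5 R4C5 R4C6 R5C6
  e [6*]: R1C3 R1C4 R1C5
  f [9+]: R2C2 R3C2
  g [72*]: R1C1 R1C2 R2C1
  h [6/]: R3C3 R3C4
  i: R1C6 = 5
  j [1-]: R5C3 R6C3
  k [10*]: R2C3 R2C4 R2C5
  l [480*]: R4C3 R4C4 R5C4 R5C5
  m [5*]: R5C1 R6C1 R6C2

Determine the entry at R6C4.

4

I is a freebie, which forces R1C6 = 5.
Cage m needs product 5; hence R5C1 = 1.
The 3 cells of cage m must have product 5; hence R6C1 = 5.
The 3 cells of cage m must have product 5, which forces R6C2 = 1.
In row 6, 2 can only go at R6C3, so R6C3 = 2.
Cage j needs two cells with difference 1, which forces R5C3 = 3.
3 is placed in column 3; hence R1C3 = 1.
Column 3 now contains 1, so R2C3 = 5.
Column 3 now contains 1, so R3C3 = 6.
Row 3 already has 6, leaving R3C4 = 1.
6 is placed in column 3, so R4C3 = 4.
1 is placed in column 4, which forces R2C4 = 2.
The 3 cells of cage k must have product 10; hence R2C5 = 1.
Column 4 now contains 2, which forces R1C4 = 3.
The 3 cells of cage e must have product 6; hence R1C5 = 2.
Cage g needs product 72, so R2C1 = 3.
Row 4 needs a 1, and only R4C6 is open for it.
Row 4 needs a 2, and only R4C1 is open for it.
Column 1 now contains 2, so R3C1 = 4.
4 is placed in row 3; hence R3C6 = 2.
4 is placed in column 1, so R1C1 = 6.
The 3 cells of cage g must have product 72, which forces R1C2 = 4.
Column 2 now contains 4, leaving R2C2 = 6.
Cage a needs two cells with difference 2, leaving R2C6 = 4.
Column 2 now contains 4, so R5C2 = 2.
Cage d needs sum 15; hence R5C6 = 6.
Column 6 now contains 6; hence R6C6 = 3.
Cage f needs two cells with sum 9, which forces R3C2 = 3.
Row 3 already has 3, leaving R3C5 = 5.
The 4 cells of cage c must have sum 13, leaving R4C2 = 5.
Cage l needs product 480, leaving R4C4 = 6.
Column 5 already has 5, leaving R4C5 = 3.
Column 5 already has 5, so R5C5 = 4.
Column 4 now contains 6, which forces R6C4 = 4.
Column 5 now contains 4, which forces R6C5 = 6.
4 is placed in row 5, so R5C4 = 5.
Completed grid: 6 4 1 3 2 5 / 3 6 5 2 1 4 / 4 3 6 1 5 2 / 2 5 4 6 3 1 / 1 2 3 5 4 6 / 5 1 2 4 6 3.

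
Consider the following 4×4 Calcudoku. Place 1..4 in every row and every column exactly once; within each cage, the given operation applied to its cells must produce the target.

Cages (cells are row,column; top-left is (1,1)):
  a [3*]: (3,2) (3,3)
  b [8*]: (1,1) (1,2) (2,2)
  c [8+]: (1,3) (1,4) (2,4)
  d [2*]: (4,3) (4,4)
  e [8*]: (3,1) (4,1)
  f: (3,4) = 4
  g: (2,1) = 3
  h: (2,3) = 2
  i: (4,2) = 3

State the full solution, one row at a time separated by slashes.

1 2 4 3 / 3 4 2 1 / 2 1 3 4 / 4 3 1 2

G is a freebie; hence (2,1) = 3.
H is a freebie, leaving (2,3) = 2.
Cage f is a single given cell, which forces (3,4) = 4.
I is a freebie; hence (4,2) = 3.
Column 3 already has 2, which forces (4,3) = 1.
1 is placed in row 4, which forces (4,4) = 2.
Cage c needs sum 8; hence (1,3) = 4.
The 3 cells of cage c must have sum 8; hence (1,4) = 3.
Column 4 now contains 4; hence (2,4) = 1.
4 is placed in row 3, which forces (3,1) = 2.
Column 2 now contains 3; hence (3,2) = 1.
1 is placed in column 3; hence (3,3) = 3.
Row 4 now contains 2; hence (4,1) = 4.
Column 1 now contains 2, so (1,1) = 1.
Column 2 now contains 1, so (1,2) = 2.
1 is placed in row 2, which forces (2,2) = 4.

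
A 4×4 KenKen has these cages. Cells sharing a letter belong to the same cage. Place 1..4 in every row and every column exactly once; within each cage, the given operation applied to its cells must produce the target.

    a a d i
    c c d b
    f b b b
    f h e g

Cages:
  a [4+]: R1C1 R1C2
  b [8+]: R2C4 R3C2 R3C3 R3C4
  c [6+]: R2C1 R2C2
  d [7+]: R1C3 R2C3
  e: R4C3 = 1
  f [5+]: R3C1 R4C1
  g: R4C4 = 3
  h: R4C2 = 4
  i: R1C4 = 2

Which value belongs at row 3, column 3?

2

Cage i is given, so R1C4 = 2.
Column 4 already has 2, which forces R2C4 = 1.
Cage h is given, so R4C2 = 4.
Cage e is given; hence R4C3 = 1.
G is a freebie, so R4C4 = 3.
The two cells of cage c must have sum 6, which forces R2C1 = 4.
Column 2 already has 4, leaving R2C2 = 2.
4 is placed in row 2; hence R2C3 = 3.
The two cells of cage f must have sum 5, which forces R3C1 = 3.
Cage b needs sum 8, so R3C2 = 1.
Cage b has sum 8, which forces R3C3 = 2.
3 is placed in column 4; hence R3C4 = 4.
Row 4 now contains 3, which forces R4C1 = 2.
3 is placed in column 1, so R1C1 = 1.
1 is placed in column 2, so R1C2 = 3.
Column 3 already has 3; hence R1C3 = 4.
Completed grid: 1 3 4 2 / 4 2 3 1 / 3 1 2 4 / 2 4 1 3.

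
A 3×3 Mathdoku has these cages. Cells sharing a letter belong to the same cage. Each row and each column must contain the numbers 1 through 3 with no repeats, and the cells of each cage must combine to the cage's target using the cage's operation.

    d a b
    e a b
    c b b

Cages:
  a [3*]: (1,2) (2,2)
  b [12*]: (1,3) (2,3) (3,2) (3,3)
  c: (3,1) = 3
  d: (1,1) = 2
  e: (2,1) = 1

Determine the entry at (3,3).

1

Cage d is given, leaving (1,1) = 2.
E is a freebie; hence (2,1) = 1.
Row 2 already has 1, so (2,2) = 3.
3 is placed in row 2, which forces (2,3) = 2.
Cage c is given, which forces (3,1) = 3.
Cage b has product 12, so (3,2) = 2.
3 is placed in row 3, leaving (3,3) = 1.
3 is placed in column 2, so (1,2) = 1.
1 is placed in column 3, so (1,3) = 3.
Filled in: 2 1 3 / 1 3 2 / 3 2 1.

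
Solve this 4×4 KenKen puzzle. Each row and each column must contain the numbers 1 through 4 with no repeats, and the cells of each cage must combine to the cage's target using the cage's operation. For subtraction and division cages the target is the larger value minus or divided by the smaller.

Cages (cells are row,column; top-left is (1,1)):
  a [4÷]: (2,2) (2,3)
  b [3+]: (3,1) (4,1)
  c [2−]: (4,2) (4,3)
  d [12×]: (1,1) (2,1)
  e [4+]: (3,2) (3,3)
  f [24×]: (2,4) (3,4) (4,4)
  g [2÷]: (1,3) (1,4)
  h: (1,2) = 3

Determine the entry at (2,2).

4

Cage h is a single given cell, which forces (1,2) = 3.
Column 2 now contains 3, so (3,2) = 1.
Row 3 already has 1, so (3,3) = 3.
Row 1 already has 3, leaving (1,1) = 4.
The two cells of cage d must have product 12, leaving (2,1) = 3.
1 is placed in column 2, leaving (2,2) = 4.
Cage a needs two cells with quotient 4; hence (2,3) = 1.
Row 2 already has 4, so (2,4) = 2.
Row 3 already has 1, leaving (3,1) = 2.
2 is placed in column 4, so (3,4) = 4.
The two cells of cage b must have sum 3; hence (4,1) = 1.
Column 2 now contains 4, so (4,2) = 2.
Row 4 now contains 2, leaving (4,3) = 4.
Column 4 now contains 4, so (4,4) = 3.
Column 3 already has 1, which forces (1,3) = 2.
2 is placed in column 4, which forces (1,4) = 1.
The full grid is 4 3 2 1 / 3 4 1 2 / 2 1 3 4 / 1 2 4 3.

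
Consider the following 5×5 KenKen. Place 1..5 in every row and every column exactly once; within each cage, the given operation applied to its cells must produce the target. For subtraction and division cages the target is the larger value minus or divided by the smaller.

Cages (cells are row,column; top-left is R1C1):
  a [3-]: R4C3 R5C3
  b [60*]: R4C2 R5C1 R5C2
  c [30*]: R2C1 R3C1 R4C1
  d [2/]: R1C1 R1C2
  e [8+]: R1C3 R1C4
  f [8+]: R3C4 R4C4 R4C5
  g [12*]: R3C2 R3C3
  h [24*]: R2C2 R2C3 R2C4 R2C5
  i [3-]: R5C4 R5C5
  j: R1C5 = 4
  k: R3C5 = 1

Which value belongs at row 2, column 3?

2

Cage j is given, so R1C5 = 4.
K is a freebie, which forces R3C5 = 1.
Row 2 needs a 5, and only R2C1 is open for it.
In row 3, 5 can only go at R3C4, so R3C4 = 5.
Cage e's pair has sum 8, so R1C3 = 5.
Column 4 already has 5, leaving R1C4 = 3.
The 3 cells of cage f must have sum 8; hence R4C4 = 1.
The 3 cells of cage f must have sum 8, which forces R4C5 = 2.
Column 4 already has 5, so R5C4 = 2.
Cage i's pair has difference 3, leaving R5C5 = 5.
2 is placed in column 4, leaving R2C4 = 4.
Column 5 now contains 2, which forces R2C5 = 3.
Cage c needs product 30; hence R3C1 = 2.
Row 4 now contains 2, which forces R4C1 = 3.
The 3 cells of cage b must have product 60; hence R4C2 = 5.
Row 4 now contains 2, so R4C3 = 4.
Column 1 already has 3; hence R5C1 = 4.
Row 5 already has 4, leaving R5C2 = 3.
Cage a's pair has difference 3, leaving R5C3 = 1.
Column 1 now contains 2, so R1C1 = 1.
The two cells of cage d must have quotient 2, leaving R1C2 = 2.
The 4 cells of cage h must have product 24; hence R2C2 = 1.
Column 3 now contains 1, so R2C3 = 2.
Column 2 already has 3; hence R3C2 = 4.
Column 3 now contains 4, so R3C3 = 3.
The full grid is 1 2 5 3 4 / 5 1 2 4 3 / 2 4 3 5 1 / 3 5 4 1 2 / 4 3 1 2 5.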